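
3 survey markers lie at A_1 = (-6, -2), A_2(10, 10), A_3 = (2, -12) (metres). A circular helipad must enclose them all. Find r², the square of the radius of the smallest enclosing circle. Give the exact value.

Side lengths²: A_1A_2² = 400, A_1A_3² = 164, A_2A_3² = 548.
Since A_2A_3² = 548 < 400 + 164 = 564, the triangle is acute, so the smallest enclosing circle is the circumcircle.
Circumcentre = (5.65625, -0.875), r² = 137.1337890625.

137.1337890625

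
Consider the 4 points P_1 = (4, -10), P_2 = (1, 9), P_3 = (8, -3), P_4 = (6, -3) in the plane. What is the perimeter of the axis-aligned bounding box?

52

Width = max x − min x = 8 − 1 = 7.
Height = max y − min y = 9 − (-10) = 19.
Perimeter = 2(7 + 19) = 52.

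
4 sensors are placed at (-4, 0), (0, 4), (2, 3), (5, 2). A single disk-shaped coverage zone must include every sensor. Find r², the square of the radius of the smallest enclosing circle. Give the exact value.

21.25

The minimum enclosing circle of a finite set is fixed by two of the points (as a diameter) or three (as a circumcircle).
The farthest pair is (-4, 0)–(5, 2) with squared distance 85. The circle on this segment as diameter has centre (0.5, 1) and r² = 85/4 = 21.25.
Check (0, 4): distance² to centre = 9.25 ≤ 21.25, so it lies inside.
All remaining points lie in this disk, and no smaller disk contains both endpoints, so this is the minimum enclosing circle.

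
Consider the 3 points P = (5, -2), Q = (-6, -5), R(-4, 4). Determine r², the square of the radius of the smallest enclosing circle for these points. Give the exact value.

71825/1922

Side lengths²: PQ² = 130, PR² = 117, QR² = 85.
Since PQ² = 130 < 117 + 85 = 202, the triangle is acute, so the smallest enclosing circle is the circumcircle.
Circumcentre = (-67/62, -85/62), r² = 71825/1922.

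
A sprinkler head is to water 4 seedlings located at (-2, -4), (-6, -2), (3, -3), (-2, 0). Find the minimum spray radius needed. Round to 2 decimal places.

4.53

The farthest pair is (-6, -2)–(3, -3) with squared distance 82. The circle on this segment as diameter has centre (-1.5, -2.5) and r² = 82/4 = 20.5.
Check (-2, -4): distance² to centre = 2.5 ≤ 20.5, so it lies inside.
All remaining points lie in this disk, and no smaller disk contains both endpoints, so this is the minimum enclosing circle.
r = √(20.5) ≈ 4.53.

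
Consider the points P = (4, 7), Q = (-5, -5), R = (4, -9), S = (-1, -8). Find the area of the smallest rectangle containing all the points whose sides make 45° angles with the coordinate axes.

In coordinates u = x + y, v = x − y the rectangle is axis-aligned; the map (x,y)→(u,v) scales areas by 2.
u-values: 11, -10, -5, -9; range = 11 − (-10) = 21.
v-values: -3, 0, 13, 7; range = 13 − (-3) = 16.
Area = (21 × 16) / 2 = 168.

168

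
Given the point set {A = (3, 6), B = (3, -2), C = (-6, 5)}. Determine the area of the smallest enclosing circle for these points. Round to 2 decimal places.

Side lengths²: AB² = 64, AC² = 82, BC² = 130.
Since BC² = 130 < 82 + 64 = 146, the triangle is acute, so the smallest enclosing circle is the circumcircle.
Circumcentre = (-10/9, 2), r² = 2665/81.
Area = π·r² = π·2665/81 ≈ 103.36.

103.36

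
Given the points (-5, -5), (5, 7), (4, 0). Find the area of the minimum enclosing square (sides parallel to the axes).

The bounding box has width 10 and height 12.
An axis-aligned square enclosing the set must have side ≥ max(width, height).
So the minimum side is max(10, 12) = 12.
Area = 12² = 144.

144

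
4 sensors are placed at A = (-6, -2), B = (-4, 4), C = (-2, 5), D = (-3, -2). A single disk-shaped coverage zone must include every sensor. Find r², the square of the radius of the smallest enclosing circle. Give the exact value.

16.25

The minimum enclosing circle of a finite set is fixed by two of the points (as a diameter) or three (as a circumcircle).
The farthest pair is A–C with squared distance 65. The circle on this segment as diameter has centre (-4, 1.5) and r² = 65/4 = 16.25.
Check B: distance² to centre = 6.25 ≤ 16.25, so it lies inside.
All remaining points lie in this disk, and no smaller disk contains both endpoints, so this is the minimum enclosing circle.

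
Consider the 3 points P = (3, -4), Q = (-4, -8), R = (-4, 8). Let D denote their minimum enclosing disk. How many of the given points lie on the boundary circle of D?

3

Side lengths²: PQ² = 65, PR² = 193, QR² = 256.
Since QR² = 256 < 193 + 65 = 258, the triangle is acute, so the smallest enclosing circle is the circumcircle.
Circumcentre = (-55/14, 0), r² = 12545/196.
The points at distance exactly r from the centre are P, Q, R — 3 points.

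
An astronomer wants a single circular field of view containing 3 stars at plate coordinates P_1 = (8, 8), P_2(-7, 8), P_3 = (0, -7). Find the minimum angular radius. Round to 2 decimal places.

Side lengths²: P_1P_2² = 225, P_1P_3² = 289, P_2P_3² = 274.
Since P_1P_3² = 289 < 274 + 225 = 499, the triangle is acute, so the smallest enclosing circle is the circumcircle.
Circumcentre = (0.5, 71/30), r² = 39593/450.
r = √(39593/450) ≈ 9.38.

9.38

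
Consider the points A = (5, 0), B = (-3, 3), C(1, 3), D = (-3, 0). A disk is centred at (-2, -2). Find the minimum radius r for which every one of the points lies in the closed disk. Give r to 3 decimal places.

7.280

The required radius is the distance from (-2, -2) to the farthest point.
Squared distances: 53, 26, 34, 5.
Maximum is 53, attained at A.
r = √53 ≈ 7.280.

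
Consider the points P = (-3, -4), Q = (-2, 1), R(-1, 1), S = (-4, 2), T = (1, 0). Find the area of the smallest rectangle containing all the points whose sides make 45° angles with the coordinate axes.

28

In coordinates u = x + y, v = x − y the rectangle is axis-aligned; the map (x,y)→(u,v) scales areas by 2.
u-values: -7, -1, 0, -2, 1; range = 1 − (-7) = 8.
v-values: 1, -3, -2, -6, 1; range = 1 − (-6) = 7.
Area = (8 × 7) / 2 = 28.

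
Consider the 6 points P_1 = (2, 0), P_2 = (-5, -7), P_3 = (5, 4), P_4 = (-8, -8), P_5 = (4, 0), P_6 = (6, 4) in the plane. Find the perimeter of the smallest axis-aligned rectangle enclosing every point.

52

Width = max x − min x = 6 − (-8) = 14.
Height = max y − min y = 4 − (-8) = 12.
Perimeter = 2(14 + 12) = 52.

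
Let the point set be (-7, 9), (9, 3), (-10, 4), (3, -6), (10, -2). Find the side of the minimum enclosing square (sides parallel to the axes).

The bounding box has width 20 and height 15.
An axis-aligned square enclosing the set must have side ≥ max(width, height).
So the minimum side is max(20, 15) = 20.

20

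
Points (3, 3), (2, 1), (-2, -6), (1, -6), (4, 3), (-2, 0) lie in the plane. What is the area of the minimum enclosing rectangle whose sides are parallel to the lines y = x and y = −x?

67.5

In coordinates u = x + y, v = x − y the rectangle is axis-aligned; the map (x,y)→(u,v) scales areas by 2.
u-values: 6, 3, -8, -5, 7, -2; range = 7 − (-8) = 15.
v-values: 0, 1, 4, 7, 1, -2; range = 7 − (-2) = 9.
Area = (15 × 9) / 2 = 67.5.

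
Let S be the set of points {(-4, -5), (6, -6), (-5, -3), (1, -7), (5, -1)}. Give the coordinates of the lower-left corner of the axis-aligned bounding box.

(-5, -7)

x-range [-5, 6], y-range [-7, -1].
The lower-left corner is (-5, -7).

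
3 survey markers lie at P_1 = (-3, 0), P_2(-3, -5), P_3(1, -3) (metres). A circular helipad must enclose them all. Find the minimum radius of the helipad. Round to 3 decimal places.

Side lengths²: P_1P_2² = 25, P_1P_3² = 25, P_2P_3² = 20.
Since P_1P_3² = 25 < 25 + 20 = 45, the triangle is acute, so the smallest enclosing circle is the circumcircle.
Circumcentre = (-1.75, -2.5), r² = 7.8125.
r = √(7.8125) ≈ 2.795.

2.795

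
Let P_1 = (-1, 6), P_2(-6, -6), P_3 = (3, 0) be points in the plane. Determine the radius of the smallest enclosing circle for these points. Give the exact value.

6.5

Side lengths²: P_1P_2² = 169, P_1P_3² = 52, P_2P_3² = 117.
Since P_1P_2² = 169 ≥ 117 + 52 = 169, the angle opposite P_1P_2 is not acute, so the smallest enclosing circle has P_1P_2 as diameter.
Centre = midpoint of P_1P_2 = (-3.5, 0), r² = 169/4 = 42.25.
r = √(42.25) = 6.5.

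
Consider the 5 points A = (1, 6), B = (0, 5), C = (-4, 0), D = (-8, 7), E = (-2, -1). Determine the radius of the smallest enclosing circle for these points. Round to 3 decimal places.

5.225

The minimum enclosing circle of a finite set is fixed by two of the points (as a diameter) or three (as a circumcircle).
The minimum enclosing circle is determined by three boundary points: A, D, E.
Their circumcentre is (-125/33, 43/11) with r² = 29725/1089.
The farthest remaining point B is at distance² 16921/1089 ≤ 29725/1089.
r = √(29725/1089) ≈ 5.225.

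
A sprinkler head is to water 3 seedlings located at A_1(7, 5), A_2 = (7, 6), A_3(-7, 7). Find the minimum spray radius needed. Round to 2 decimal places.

7.07

Side lengths²: A_1A_2² = 1, A_1A_3² = 200, A_2A_3² = 197.
Since A_1A_3² = 200 ≥ 197 + 1 = 198, the angle opposite A_1A_3 is not acute, so the smallest enclosing circle has A_1A_3 as diameter.
Centre = midpoint of A_1A_3 = (0, 6), r² = 200/4 = 50.
r = √50 ≈ 7.07.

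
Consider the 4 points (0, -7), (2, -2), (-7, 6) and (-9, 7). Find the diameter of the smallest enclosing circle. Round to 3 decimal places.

The minimum enclosing circle of a finite set is fixed by two of the points (as a diameter) or three (as a circumcircle).
The farthest pair is (0, -7)–(-9, 7) with squared distance 277. The circle on this segment as diameter has centre (-4.5, 0) and r² = 277/4 = 69.25.
Check (2, -2): distance² to centre = 46.25 ≤ 69.25, so it lies inside.
All remaining points lie in this disk, and no smaller disk contains both endpoints, so this is the minimum enclosing circle.
Diameter = 2r = 2√(69.25) ≈ 16.643.

16.643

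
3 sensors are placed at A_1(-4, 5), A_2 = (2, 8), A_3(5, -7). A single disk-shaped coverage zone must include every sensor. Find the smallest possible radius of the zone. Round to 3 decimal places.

7.774

Side lengths²: A_1A_2² = 45, A_1A_3² = 225, A_2A_3² = 234.
Since A_2A_3² = 234 < 225 + 45 = 270, the triangle is acute, so the smallest enclosing circle is the circumcircle.
Circumcentre = (47/22, 5/22), r² = 14625/242.
r = √(14625/242) ≈ 7.774.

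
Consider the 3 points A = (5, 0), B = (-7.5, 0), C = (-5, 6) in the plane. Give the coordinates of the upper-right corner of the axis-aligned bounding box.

x-range [-7.5, 5], y-range [0, 6].
The upper-right corner is (5, 6).

(5, 6)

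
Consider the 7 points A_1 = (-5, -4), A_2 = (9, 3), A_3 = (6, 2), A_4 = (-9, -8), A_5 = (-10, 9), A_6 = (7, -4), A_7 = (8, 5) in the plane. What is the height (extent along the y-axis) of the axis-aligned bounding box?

max y = 9, min y = -8, so height = 17.

17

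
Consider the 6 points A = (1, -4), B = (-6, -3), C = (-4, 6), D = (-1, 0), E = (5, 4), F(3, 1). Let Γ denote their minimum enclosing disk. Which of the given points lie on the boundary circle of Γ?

B, C, E

The minimum enclosing circle of a finite set is fixed by two of the points (as a diameter) or three (as a circumcircle).
The farthest pair is B–E with squared distance 170. The circle on this segment as diameter has centre (-0.5, 0.5) and r² = 170/4 = 42.5.
Check A: distance² to centre = 22.5 ≤ 42.5, so it lies inside.
All remaining points lie in this disk, and no smaller disk contains both endpoints, so this is the minimum enclosing circle.
The points at distance exactly r from the centre are B, C, E — 3 points.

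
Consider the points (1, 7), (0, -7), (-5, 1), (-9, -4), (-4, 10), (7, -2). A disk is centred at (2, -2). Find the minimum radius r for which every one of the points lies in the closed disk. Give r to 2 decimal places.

13.42

The required radius is the distance from (2, -2) to the farthest point.
Squared distances: 82, 29, 58, 125, 180, 25.
Maximum is 180, attained at (-4, 10).
r = √180 ≈ 13.42.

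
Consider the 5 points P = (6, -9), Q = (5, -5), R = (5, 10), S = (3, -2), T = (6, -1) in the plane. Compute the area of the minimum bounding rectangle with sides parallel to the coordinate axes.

x ranges over [3, 6], width 3.
y ranges over [-9, 10], height 19.
Area = 3 × 19 = 57.

57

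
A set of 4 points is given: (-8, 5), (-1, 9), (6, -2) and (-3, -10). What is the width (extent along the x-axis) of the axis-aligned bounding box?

max x = 6, min x = -8, so width = 14.

14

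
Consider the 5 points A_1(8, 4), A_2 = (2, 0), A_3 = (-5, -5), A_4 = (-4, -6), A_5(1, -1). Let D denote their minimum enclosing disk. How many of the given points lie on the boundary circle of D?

2

A smallest enclosing disk is always determined by at most three of the input points on its boundary.
The farthest pair is A_1–A_3 with squared distance 250. The circle on this segment as diameter has centre (1.5, -0.5) and r² = 250/4 = 62.5.
Check A_2: distance² to centre = 0.5 ≤ 62.5, so it lies inside.
All remaining points lie in this disk, and no smaller disk contains both endpoints, so this is the minimum enclosing circle.
The points at distance exactly r from the centre are A_1, A_3 — 2 points.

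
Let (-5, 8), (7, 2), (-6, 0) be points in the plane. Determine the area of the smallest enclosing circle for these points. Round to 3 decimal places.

Call the three points A, B, C in the order given.
Side lengths²: AB² = 180, AC² = 65, BC² = 173.
Since AB² = 180 < 173 + 65 = 238, the triangle is acute, so the smallest enclosing circle is the circumcircle.
Circumcentre = (5/34, 56/17), r² = 56225/1156.
Area = π·r² = π·56225/1156 ≈ 152.799.

152.799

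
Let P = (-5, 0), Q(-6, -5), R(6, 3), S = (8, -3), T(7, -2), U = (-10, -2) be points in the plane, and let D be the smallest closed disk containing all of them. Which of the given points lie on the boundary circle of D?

S, U

By Welzl's lemma the MEC is supported by two points (diametrically opposite) or three points (on a circumcircle).
The farthest pair is S–U with squared distance 325. The circle on this segment as diameter has centre (-1, -2.5) and r² = 325/4 = 81.25.
Check P: distance² to centre = 22.25 ≤ 81.25, so it lies inside.
All remaining points lie in this disk, and no smaller disk contains both endpoints, so this is the minimum enclosing circle.
The points at distance exactly r from the centre are S, U — 2 points.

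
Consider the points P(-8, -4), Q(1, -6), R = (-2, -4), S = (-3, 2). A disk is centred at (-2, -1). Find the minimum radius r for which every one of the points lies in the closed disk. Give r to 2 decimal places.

6.71

The required radius is the distance from (-2, -1) to the farthest point.
Squared distances: 45, 34, 9, 10.
Maximum is 45, attained at P.
r = √45 ≈ 6.71.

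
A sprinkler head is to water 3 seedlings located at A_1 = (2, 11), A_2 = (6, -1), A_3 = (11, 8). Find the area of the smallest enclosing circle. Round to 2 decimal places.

130.08

Side lengths²: A_1A_2² = 160, A_1A_3² = 90, A_2A_3² = 106.
Since A_1A_2² = 160 < 106 + 90 = 196, the triangle is acute, so the smallest enclosing circle is the circumcircle.
Circumcentre = (5.125, 5.375), r² = 41.40625.
Area = π·r² = π·41.40625 ≈ 130.08.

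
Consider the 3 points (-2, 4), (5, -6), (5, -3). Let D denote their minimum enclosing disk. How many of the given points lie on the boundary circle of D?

Call the three points A, B, C in the order given.
Side lengths²: AB² = 149, AC² = 98, BC² = 9.
Since AB² = 149 ≥ 98 + 9 = 107, the angle opposite AB is not acute, so the smallest enclosing circle has AB as diameter.
Centre = midpoint of AB = (1.5, -1), r² = 149/4 = 37.25.
The points at distance exactly r from the centre are (-2, 4), (5, -6) — 2 points.

2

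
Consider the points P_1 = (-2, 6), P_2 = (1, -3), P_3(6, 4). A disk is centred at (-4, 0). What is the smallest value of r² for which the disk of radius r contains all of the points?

The required radius is the distance from (-4, 0) to the farthest point.
Squared distances: 40, 34, 116.
Maximum is 116, attained at P_3.

116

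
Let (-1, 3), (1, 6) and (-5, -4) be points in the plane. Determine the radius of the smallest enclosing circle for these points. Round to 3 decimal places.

Call the three points A, B, C in the order given.
Side lengths²: AB² = 13, AC² = 65, BC² = 136.
Since BC² = 136 ≥ 65 + 13 = 78, the angle opposite BC is not acute, so the smallest enclosing circle has BC as diameter.
Centre = midpoint of BC = (-2, 1), r² = 136/4 = 34.
r = √34 ≈ 5.831.

5.831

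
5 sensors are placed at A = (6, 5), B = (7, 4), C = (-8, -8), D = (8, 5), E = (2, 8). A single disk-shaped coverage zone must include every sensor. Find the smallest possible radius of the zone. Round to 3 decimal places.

By Welzl's lemma the MEC is supported by two points (diametrically opposite) or three points (on a circumcircle).
The farthest pair is C–D with squared distance 425. The circle on this segment as diameter has centre (0, -1.5) and r² = 425/4 = 106.25.
Check A: distance² to centre = 78.25 ≤ 106.25, so it lies inside.
All remaining points lie in this disk, and no smaller disk contains both endpoints, so this is the minimum enclosing circle.
r = √(106.25) ≈ 10.308.

10.308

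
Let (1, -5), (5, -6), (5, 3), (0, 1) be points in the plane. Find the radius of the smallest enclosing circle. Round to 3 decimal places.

The minimum enclosing circle of a finite set is fixed by two of the points (as a diameter) or three (as a circumcircle).
The minimum enclosing circle is determined by three boundary points: (5, -6), (5, 3), (0, 1).
Their circumcentre is (3.9, -1.5) with r² = 21.46.
The farthest remaining point (1, -5) is at distance² 20.66 ≤ 21.46.
r = √(21.46) ≈ 4.632.

4.632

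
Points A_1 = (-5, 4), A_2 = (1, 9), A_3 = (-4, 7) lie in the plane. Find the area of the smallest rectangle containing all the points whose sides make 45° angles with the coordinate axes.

In coordinates u = x + y, v = x − y the rectangle is axis-aligned; the map (x,y)→(u,v) scales areas by 2.
u-values: -1, 10, 3; range = 10 − (-1) = 11.
v-values: -9, -8, -11; range = -8 − (-11) = 3.
Area = (11 × 3) / 2 = 16.5.

16.5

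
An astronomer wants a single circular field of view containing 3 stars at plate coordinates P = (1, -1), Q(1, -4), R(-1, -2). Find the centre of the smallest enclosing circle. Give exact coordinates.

(0.5, -2.5)

Side lengths²: PQ² = 9, PR² = 5, QR² = 8.
Since PQ² = 9 < 8 + 5 = 13, the triangle is acute, so the smallest enclosing circle is the circumcircle.
Circumcentre = (0.5, -2.5), r² = 2.5.
Centre = (0.5, -2.5).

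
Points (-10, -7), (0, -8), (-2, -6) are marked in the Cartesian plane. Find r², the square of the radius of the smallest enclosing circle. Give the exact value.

Call the three points A, B, C in the order given.
Side lengths²: AB² = 101, AC² = 65, BC² = 8.
Since AB² = 101 ≥ 65 + 8 = 73, the angle opposite AB is not acute, so the smallest enclosing circle has AB as diameter.
Centre = midpoint of AB = (-5, -7.5), r² = 101/4 = 25.25.

25.25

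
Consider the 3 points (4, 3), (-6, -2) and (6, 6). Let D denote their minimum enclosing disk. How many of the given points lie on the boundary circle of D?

Call the three points A, B, C in the order given.
Side lengths²: AB² = 125, AC² = 13, BC² = 208.
Since BC² = 208 ≥ 125 + 13 = 138, the angle opposite BC is not acute, so the smallest enclosing circle has BC as diameter.
Centre = midpoint of BC = (0, 2), r² = 208/4 = 52.
The points at distance exactly r from the centre are (-6, -2), (6, 6) — 2 points.

2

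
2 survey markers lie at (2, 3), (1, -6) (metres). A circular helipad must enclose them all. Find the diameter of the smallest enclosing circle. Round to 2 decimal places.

The smallest circle enclosing two points has them as diameter endpoints.
Centre = midpoint = (1.5, -1.5); r² = |(2, 3)−(1, -6)|²/4 = 82/4 = 20.5.
Diameter = 2r = 2√(20.5) ≈ 9.06.

9.06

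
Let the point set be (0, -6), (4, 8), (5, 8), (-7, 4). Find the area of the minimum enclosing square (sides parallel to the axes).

The bounding box has width 12 and height 14.
An axis-aligned square enclosing the set must have side ≥ max(width, height).
So the minimum side is max(12, 14) = 14.
Area = 14² = 196.

196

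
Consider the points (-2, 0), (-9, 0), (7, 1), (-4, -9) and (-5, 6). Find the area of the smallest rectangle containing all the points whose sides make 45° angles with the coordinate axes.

In coordinates u = x + y, v = x − y the rectangle is axis-aligned; the map (x,y)→(u,v) scales areas by 2.
u-values: -2, -9, 8, -13, 1; range = 8 − (-13) = 21.
v-values: -2, -9, 6, 5, -11; range = 6 − (-11) = 17.
Area = (21 × 17) / 2 = 178.5.

178.5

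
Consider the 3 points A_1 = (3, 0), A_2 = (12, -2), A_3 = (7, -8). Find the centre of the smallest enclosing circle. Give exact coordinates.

Side lengths²: A_1A_2² = 85, A_1A_3² = 80, A_2A_3² = 61.
Since A_1A_2² = 85 < 80 + 61 = 141, the triangle is acute, so the smallest enclosing circle is the circumcircle.
Circumcentre = (7.0625, -2.96875), r² = 25.3173828125.
Centre = (7.0625, -2.96875).

(7.0625, -2.96875)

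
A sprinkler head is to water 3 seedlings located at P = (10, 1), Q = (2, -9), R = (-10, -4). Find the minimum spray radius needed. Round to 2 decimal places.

Side lengths²: PQ² = 164, PR² = 425, QR² = 169.
Since PR² = 425 ≥ 169 + 164 = 333, the angle opposite PR is not acute, so the smallest enclosing circle has PR as diameter.
Centre = midpoint of PR = (0, -1.5), r² = 425/4 = 106.25.
r = √(106.25) ≈ 10.31.

10.31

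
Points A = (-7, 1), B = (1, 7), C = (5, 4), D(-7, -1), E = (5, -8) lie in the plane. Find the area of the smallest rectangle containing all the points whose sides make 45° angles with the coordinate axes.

178.5

In coordinates u = x + y, v = x − y the rectangle is axis-aligned; the map (x,y)→(u,v) scales areas by 2.
u-values: -6, 8, 9, -8, -3; range = 9 − (-8) = 17.
v-values: -8, -6, 1, -6, 13; range = 13 − (-8) = 21.
Area = (17 × 21) / 2 = 178.5.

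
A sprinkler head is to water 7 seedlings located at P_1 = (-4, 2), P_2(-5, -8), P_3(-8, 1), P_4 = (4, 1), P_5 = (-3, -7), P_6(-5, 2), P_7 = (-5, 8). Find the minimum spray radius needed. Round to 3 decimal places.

8.062

The minimum enclosing circle of a finite set is fixed by two of the points (as a diameter) or three (as a circumcircle).
The minimum enclosing circle is determined by three boundary points: P_2, P_4, P_7.
Their circumcentre is (-4, 0) with r² = 65.
The farthest remaining point P_5 is at distance² 50 ≤ 65.
r = √65 ≈ 8.062.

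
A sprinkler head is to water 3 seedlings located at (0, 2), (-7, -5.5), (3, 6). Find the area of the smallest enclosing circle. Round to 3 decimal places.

182.409

Call the three points A, B, C in the order given.
Side lengths²: AB² = 105.25, AC² = 25, BC² = 232.25.
Since BC² = 232.25 ≥ 105.25 + 25 = 130.25, the angle opposite BC is not acute, so the smallest enclosing circle has BC as diameter.
Centre = midpoint of BC = (-2, 0.25), r² = 232.25/4 = 58.0625.
Area = π·r² = π·58.0625 ≈ 182.409.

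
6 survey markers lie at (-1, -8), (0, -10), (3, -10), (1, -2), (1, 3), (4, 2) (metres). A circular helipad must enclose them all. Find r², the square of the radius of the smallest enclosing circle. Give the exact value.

The minimum enclosing circle of a finite set is fixed by two of the points (as a diameter) or three (as a circumcircle).
The minimum enclosing circle is determined by three boundary points: (0, -10), (3, -10), (1, 3).
Their circumcentre is (1.5, -93/26) with r² = 14705/338.
The farthest remaining point (4, 2) is at distance² 12625/338 ≤ 14705/338.

14705/338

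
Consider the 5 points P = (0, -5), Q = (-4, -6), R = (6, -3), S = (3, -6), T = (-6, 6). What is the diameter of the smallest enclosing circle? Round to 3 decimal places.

A smallest enclosing disk is always determined by at most three of the input points on its boundary.
The minimum enclosing circle is determined by three boundary points: R, S, T.
Their circumcentre is (-9/14, 9/14) with r² = 5625/98.
The farthest remaining point Q is at distance² 5429/98 ≤ 5625/98.
Diameter = 2r = 2√(5625/98) ≈ 15.152.

15.152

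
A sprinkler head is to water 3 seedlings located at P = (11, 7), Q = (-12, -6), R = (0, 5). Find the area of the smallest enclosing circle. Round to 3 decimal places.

548.208

Side lengths²: PQ² = 698, PR² = 125, QR² = 265.
Since PQ² = 698 ≥ 265 + 125 = 390, the angle opposite PQ is not acute, so the smallest enclosing circle has PQ as diameter.
Centre = midpoint of PQ = (-0.5, 0.5), r² = 698/4 = 174.5.
Area = π·r² = π·174.5 ≈ 548.208.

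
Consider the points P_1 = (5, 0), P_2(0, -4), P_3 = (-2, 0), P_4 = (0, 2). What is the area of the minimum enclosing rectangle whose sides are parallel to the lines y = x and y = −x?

31.5

In coordinates u = x + y, v = x − y the rectangle is axis-aligned; the map (x,y)→(u,v) scales areas by 2.
u-values: 5, -4, -2, 2; range = 5 − (-4) = 9.
v-values: 5, 4, -2, -2; range = 5 − (-2) = 7.
Area = (9 × 7) / 2 = 31.5.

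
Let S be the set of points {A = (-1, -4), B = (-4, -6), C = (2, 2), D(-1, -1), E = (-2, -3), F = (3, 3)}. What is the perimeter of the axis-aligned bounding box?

Width = max x − min x = 3 − (-4) = 7.
Height = max y − min y = 3 − (-6) = 9.
Perimeter = 2(7 + 9) = 32.

32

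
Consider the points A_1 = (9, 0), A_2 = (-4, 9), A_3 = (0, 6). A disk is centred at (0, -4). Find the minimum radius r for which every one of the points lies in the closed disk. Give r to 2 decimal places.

13.60

The required radius is the distance from (0, -4) to the farthest point.
Squared distances: 97, 185, 100.
Maximum is 185, attained at A_2.
r = √185 ≈ 13.60.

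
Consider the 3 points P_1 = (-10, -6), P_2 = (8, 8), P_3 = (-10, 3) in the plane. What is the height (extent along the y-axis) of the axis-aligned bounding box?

max y = 8, min y = -6, so height = 14.

14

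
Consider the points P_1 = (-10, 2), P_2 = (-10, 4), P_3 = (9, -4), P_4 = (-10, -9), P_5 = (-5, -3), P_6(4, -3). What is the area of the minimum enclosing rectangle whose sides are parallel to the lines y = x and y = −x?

324

In coordinates u = x + y, v = x − y the rectangle is axis-aligned; the map (x,y)→(u,v) scales areas by 2.
u-values: -8, -6, 5, -19, -8, 1; range = 5 − (-19) = 24.
v-values: -12, -14, 13, -1, -2, 7; range = 13 − (-14) = 27.
Area = (24 × 27) / 2 = 324.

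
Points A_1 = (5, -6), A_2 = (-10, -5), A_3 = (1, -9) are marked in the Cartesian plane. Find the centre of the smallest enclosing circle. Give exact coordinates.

(-2.5, -5.5)

Side lengths²: A_1A_2² = 226, A_1A_3² = 25, A_2A_3² = 137.
Since A_1A_2² = 226 ≥ 137 + 25 = 162, the angle opposite A_1A_2 is not acute, so the smallest enclosing circle has A_1A_2 as diameter.
Centre = midpoint of A_1A_2 = (-2.5, -5.5), r² = 226/4 = 56.5.
Centre = (-2.5, -5.5).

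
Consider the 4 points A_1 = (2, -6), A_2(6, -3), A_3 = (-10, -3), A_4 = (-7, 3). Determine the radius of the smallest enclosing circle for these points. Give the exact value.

8

By Welzl's lemma the MEC is supported by two points (diametrically opposite) or three points (on a circumcircle).
The farthest pair is A_2–A_3 with squared distance 256. The circle on this segment as diameter has centre (-2, -3) and r² = 256/4 = 64.
Check A_1: distance² to centre = 25 ≤ 64, so it lies inside.
All remaining points lie in this disk, and no smaller disk contains both endpoints, so this is the minimum enclosing circle.
r = √64 = 8.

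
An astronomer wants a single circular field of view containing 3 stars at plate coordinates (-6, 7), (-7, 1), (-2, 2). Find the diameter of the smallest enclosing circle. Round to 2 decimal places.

Call the three points A, B, C in the order given.
Side lengths²: AB² = 37, AC² = 41, BC² = 26.
Since AC² = 41 < 37 + 26 = 63, the triangle is acute, so the smallest enclosing circle is the circumcircle.
Circumcentre = (-287/58, 217/58), r² = 19721/1682.
Diameter = 2r = 2√(19721/1682) ≈ 6.85.

6.85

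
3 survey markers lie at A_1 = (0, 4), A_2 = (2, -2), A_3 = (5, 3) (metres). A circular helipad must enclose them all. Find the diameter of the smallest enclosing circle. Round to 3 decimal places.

6.716

Side lengths²: A_1A_2² = 40, A_1A_3² = 26, A_2A_3² = 34.
Since A_1A_2² = 40 < 34 + 26 = 60, the triangle is acute, so the smallest enclosing circle is the circumcircle.
Circumcentre = (29/14, 19/14), r² = 1105/98.
Diameter = 2r = 2√(1105/98) ≈ 6.716.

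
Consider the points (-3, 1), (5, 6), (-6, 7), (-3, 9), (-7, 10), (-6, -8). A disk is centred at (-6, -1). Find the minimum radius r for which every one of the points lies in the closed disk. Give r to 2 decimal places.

13.04

The required radius is the distance from (-6, -1) to the farthest point.
Squared distances: 13, 170, 64, 109, 122, 49.
Maximum is 170, attained at (5, 6).
r = √170 ≈ 13.04.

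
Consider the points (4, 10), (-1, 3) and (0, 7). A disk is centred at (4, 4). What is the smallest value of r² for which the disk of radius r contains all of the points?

36

The required radius is the distance from (4, 4) to the farthest point.
Squared distances: 36, 26, 25.
Maximum is 36, attained at (4, 10).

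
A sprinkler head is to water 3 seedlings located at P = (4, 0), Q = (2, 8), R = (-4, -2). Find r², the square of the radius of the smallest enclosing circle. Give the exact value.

Side lengths²: PQ² = 68, PR² = 68, QR² = 136.
Since QR² = 136 ≥ 68 + 68 = 136, the angle opposite QR is not acute, so the smallest enclosing circle has QR as diameter.
Centre = midpoint of QR = (-1, 3), r² = 136/4 = 34.

34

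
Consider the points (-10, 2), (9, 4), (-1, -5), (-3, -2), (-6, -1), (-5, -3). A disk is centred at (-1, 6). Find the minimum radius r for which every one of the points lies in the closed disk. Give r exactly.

The required radius is the distance from (-1, 6) to the farthest point.
Squared distances: 97, 104, 121, 68, 74, 97.
Maximum is 121, attained at (-1, -5).
r = √121 = 11.

11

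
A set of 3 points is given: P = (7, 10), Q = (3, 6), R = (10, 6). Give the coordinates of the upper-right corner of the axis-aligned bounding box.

(10, 10)

x-range [3, 10], y-range [6, 10].
The upper-right corner is (10, 10).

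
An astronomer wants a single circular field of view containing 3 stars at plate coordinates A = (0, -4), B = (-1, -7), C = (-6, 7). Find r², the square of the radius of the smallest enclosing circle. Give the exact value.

Side lengths²: AB² = 10, AC² = 157, BC² = 221.
Since BC² = 221 ≥ 157 + 10 = 167, the angle opposite BC is not acute, so the smallest enclosing circle has BC as diameter.
Centre = midpoint of BC = (-3.5, 0), r² = 221/4 = 55.25.

55.25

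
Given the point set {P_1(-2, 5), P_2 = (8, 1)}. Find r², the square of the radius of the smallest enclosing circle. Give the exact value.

The smallest circle enclosing two points has them as diameter endpoints.
Centre = midpoint = (3, 3); r² = |P_1P_2|²/4 = 116/4 = 29.

29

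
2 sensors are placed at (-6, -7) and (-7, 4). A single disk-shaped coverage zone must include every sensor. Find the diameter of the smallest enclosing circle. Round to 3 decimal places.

The smallest circle enclosing two points has them as diameter endpoints.
Centre = midpoint = (-6.5, -1.5); r² = |(-6, -7)−(-7, 4)|²/4 = 122/4 = 30.5.
Diameter = 2r = 2√(30.5) ≈ 11.045.

11.045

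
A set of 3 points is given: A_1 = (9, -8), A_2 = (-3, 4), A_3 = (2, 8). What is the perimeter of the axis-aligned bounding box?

56

Width = max x − min x = 9 − (-3) = 12.
Height = max y − min y = 8 − (-8) = 16.
Perimeter = 2(12 + 16) = 56.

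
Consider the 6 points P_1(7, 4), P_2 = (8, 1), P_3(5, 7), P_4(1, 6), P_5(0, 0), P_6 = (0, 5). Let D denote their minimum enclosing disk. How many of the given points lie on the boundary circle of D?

3

A smallest enclosing disk is always determined by at most three of the input points on its boundary.
The minimum enclosing circle is determined by three boundary points: P_2, P_3, P_5.
Their circumcentre is (127/34, 89/34) with r² = 12025/578.
The farthest remaining point P_6 is at distance² 11345/578 ≤ 12025/578.
The points at distance exactly r from the centre are P_2, P_3, P_5 — 3 points.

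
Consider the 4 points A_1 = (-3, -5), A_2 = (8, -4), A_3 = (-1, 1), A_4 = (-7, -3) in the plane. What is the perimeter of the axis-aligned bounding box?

Width = max x − min x = 8 − (-7) = 15.
Height = max y − min y = 1 − (-5) = 6.
Perimeter = 2(15 + 6) = 42.

42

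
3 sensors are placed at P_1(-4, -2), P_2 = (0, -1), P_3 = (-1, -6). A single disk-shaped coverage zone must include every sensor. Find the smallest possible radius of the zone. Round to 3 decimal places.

Side lengths²: P_1P_2² = 17, P_1P_3² = 25, P_2P_3² = 26.
Since P_2P_3² = 26 < 25 + 17 = 42, the triangle is acute, so the smallest enclosing circle is the circumcircle.
Circumcentre = (-59/38, -125/38), r² = 5525/722.
r = √(5525/722) ≈ 2.766.

2.766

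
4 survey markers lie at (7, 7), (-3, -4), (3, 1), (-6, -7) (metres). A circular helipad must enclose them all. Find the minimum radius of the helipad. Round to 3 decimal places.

By Welzl's lemma the MEC is supported by two points (diametrically opposite) or three points (on a circumcircle).
The farthest pair is (7, 7)–(-6, -7) with squared distance 365. The circle on this segment as diameter has centre (0.5, 0) and r² = 365/4 = 91.25.
Check (-3, -4): distance² to centre = 28.25 ≤ 91.25, so it lies inside.
All remaining points lie in this disk, and no smaller disk contains both endpoints, so this is the minimum enclosing circle.
r = √(91.25) ≈ 9.552.

9.552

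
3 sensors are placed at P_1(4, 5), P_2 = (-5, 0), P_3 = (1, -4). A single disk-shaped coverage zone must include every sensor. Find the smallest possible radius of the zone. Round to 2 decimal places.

Side lengths²: P_1P_2² = 106, P_1P_3² = 90, P_2P_3² = 52.
Since P_1P_2² = 106 < 90 + 52 = 142, the triangle is acute, so the smallest enclosing circle is the circumcircle.
Circumcentre = (2/11, 14/11), r² = 3445/121.
r = √(3445/121) ≈ 5.34.

5.34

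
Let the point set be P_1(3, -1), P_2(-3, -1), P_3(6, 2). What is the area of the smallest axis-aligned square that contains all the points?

The bounding box has width 9 and height 3.
An axis-aligned square enclosing the set must have side ≥ max(width, height).
So the minimum side is max(9, 3) = 9.
Area = 9² = 81.

81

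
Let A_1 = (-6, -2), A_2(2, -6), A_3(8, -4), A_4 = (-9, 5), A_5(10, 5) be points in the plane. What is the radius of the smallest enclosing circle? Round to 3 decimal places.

The minimum enclosing circle of a finite set is fixed by two of the points (as a diameter) or three (as a circumcircle).
The minimum enclosing circle is determined by three boundary points: A_3, A_4, A_5.
Their circumcentre is (0.5, 43/18) with r² = 15725/162.
The farthest remaining point A_2 is at distance² 11765/162 ≤ 15725/162.
r = √(15725/162) ≈ 9.852.

9.852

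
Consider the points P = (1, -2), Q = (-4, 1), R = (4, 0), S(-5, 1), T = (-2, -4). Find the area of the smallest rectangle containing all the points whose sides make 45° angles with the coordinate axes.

50

In coordinates u = x + y, v = x − y the rectangle is axis-aligned; the map (x,y)→(u,v) scales areas by 2.
u-values: -1, -3, 4, -4, -6; range = 4 − (-6) = 10.
v-values: 3, -5, 4, -6, 2; range = 4 − (-6) = 10.
Area = (10 × 10) / 2 = 50.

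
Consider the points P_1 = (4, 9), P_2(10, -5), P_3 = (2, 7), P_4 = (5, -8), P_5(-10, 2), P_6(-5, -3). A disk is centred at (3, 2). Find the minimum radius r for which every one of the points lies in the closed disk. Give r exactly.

13

The required radius is the distance from (3, 2) to the farthest point.
Squared distances: 50, 98, 26, 104, 169, 89.
Maximum is 169, attained at P_5.
r = √169 = 13.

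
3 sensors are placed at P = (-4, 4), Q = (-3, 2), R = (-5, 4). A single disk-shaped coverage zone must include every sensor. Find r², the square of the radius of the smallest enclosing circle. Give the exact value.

2

Side lengths²: PQ² = 5, PR² = 1, QR² = 8.
Since QR² = 8 ≥ 5 + 1 = 6, the angle opposite QR is not acute, so the smallest enclosing circle has QR as diameter.
Centre = midpoint of QR = (-4, 3), r² = 8/4 = 2.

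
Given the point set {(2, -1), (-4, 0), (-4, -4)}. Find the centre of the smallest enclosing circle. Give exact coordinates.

(-1.25, -2)

Call the three points A, B, C in the order given.
Side lengths²: AB² = 37, AC² = 45, BC² = 16.
Since AC² = 45 < 37 + 16 = 53, the triangle is acute, so the smallest enclosing circle is the circumcircle.
Circumcentre = (-1.25, -2), r² = 11.5625.
Centre = (-1.25, -2).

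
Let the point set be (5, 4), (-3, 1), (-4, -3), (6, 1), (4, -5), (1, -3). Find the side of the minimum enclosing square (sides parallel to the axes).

The bounding box has width 10 and height 9.
An axis-aligned square enclosing the set must have side ≥ max(width, height).
So the minimum side is max(10, 9) = 10.

10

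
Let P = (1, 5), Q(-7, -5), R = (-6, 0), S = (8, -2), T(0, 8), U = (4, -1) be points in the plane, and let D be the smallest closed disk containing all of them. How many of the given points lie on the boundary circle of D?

A smallest enclosing disk is always determined by at most three of the input points on its boundary.
The minimum enclosing circle is determined by three boundary points: Q, S, T.
Their circumcentre is (-4/29, -9/29) with r² = 58097/841.
The farthest remaining point R is at distance² 28981/841 ≤ 58097/841.
The points at distance exactly r from the centre are Q, S, T — 3 points.

3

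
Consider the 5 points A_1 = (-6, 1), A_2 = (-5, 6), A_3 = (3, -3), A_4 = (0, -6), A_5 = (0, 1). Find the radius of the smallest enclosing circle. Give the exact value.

A smallest enclosing disk is always determined by at most three of the input points on its boundary.
The farthest pair is A_2–A_4 with squared distance 169. The circle on this segment as diameter has centre (-2.5, 0) and r² = 169/4 = 42.25.
Check A_1: distance² to centre = 13.25 ≤ 42.25, so it lies inside.
All remaining points lie in this disk, and no smaller disk contains both endpoints, so this is the minimum enclosing circle.
r = √(42.25) = 6.5.

6.5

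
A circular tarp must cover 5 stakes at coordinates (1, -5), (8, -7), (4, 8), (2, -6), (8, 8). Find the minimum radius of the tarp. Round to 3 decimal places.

The minimum enclosing circle of a finite set is fixed by two of the points (as a diameter) or three (as a circumcircle).
The farthest pair is (8, -7)–(4, 8) with squared distance 241. The circle on this segment as diameter has centre (6, 0.5) and r² = 241/4 = 60.25.
Check (1, -5): distance² to centre = 55.25 ≤ 60.25, so it lies inside.
All remaining points lie in this disk, and no smaller disk contains both endpoints, so this is the minimum enclosing circle.
r = √(60.25) ≈ 7.762.

7.762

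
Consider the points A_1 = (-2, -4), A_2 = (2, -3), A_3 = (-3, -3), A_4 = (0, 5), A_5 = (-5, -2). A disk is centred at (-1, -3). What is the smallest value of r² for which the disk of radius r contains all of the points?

The required radius is the distance from (-1, -3) to the farthest point.
Squared distances: 2, 9, 4, 65, 17.
Maximum is 65, attained at A_4.

65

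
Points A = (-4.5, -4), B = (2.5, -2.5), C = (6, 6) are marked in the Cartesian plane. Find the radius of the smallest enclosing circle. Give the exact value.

7.25

Side lengths²: AB² = 51.25, AC² = 210.25, BC² = 84.5.
Since AC² = 210.25 ≥ 84.5 + 51.25 = 135.75, the angle opposite AC is not acute, so the smallest enclosing circle has AC as diameter.
Centre = midpoint of AC = (0.75, 1), r² = 210.25/4 = 52.5625.
r = √(52.5625) = 7.25.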